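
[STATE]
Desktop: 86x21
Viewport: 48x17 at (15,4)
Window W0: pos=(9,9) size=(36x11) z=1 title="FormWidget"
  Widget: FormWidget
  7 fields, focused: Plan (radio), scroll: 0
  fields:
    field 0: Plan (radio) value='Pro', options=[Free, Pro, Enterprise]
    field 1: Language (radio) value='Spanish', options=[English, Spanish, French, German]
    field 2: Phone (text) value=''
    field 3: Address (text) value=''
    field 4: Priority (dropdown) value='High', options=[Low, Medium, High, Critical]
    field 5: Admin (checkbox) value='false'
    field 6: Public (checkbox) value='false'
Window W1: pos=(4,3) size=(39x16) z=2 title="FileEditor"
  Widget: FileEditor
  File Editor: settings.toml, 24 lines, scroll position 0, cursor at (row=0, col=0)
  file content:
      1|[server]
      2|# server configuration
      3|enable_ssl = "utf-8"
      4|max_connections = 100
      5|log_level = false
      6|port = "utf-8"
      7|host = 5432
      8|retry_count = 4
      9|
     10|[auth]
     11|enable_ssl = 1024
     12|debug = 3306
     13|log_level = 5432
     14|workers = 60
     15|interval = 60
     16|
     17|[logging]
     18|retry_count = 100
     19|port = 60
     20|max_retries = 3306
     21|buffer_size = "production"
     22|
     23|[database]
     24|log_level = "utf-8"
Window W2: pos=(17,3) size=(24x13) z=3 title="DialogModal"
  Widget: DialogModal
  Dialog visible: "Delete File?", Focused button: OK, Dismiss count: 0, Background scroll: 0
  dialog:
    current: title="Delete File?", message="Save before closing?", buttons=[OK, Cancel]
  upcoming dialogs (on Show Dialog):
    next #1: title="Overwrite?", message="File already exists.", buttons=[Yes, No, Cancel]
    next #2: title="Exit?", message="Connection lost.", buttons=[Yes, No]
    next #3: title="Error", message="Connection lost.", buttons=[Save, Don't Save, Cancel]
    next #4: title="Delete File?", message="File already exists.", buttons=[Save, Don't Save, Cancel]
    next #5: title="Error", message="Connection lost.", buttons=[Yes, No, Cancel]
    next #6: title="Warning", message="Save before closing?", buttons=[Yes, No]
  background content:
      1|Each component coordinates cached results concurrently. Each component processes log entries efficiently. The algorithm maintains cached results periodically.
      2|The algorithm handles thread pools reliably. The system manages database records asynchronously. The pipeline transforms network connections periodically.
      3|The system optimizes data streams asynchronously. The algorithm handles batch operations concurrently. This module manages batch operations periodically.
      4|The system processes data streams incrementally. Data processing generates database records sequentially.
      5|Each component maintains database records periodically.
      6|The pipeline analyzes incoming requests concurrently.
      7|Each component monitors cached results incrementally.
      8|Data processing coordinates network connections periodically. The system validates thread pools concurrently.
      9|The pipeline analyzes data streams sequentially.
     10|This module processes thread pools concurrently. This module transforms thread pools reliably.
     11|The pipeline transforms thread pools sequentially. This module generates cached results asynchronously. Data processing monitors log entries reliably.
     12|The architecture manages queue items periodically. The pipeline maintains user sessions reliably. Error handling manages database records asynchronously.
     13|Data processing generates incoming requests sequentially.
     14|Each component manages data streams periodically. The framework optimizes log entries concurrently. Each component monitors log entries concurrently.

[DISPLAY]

r ┃ DialogModal          ┃ ┃                    
──┠──────────────────────┨─┨                    
  ┃Each component coordin┃▲┃                    
on┃The algorithm handles ┃█┃                    
 =┃Th┌────────────────┐ d┃░┃                    
ti┃Th│  Delete File?  │ d┃░┃━┓                  
= ┃Ea│Save before clos│ai┃░┃ ┃                  
f-┃Th│ [OK]  Cancel   │s ┃░┃─┨                  
2 ┃Ea└────────────────┘or┃░┃(┃                  
t ┃Data processing coordi┃░┃a┃                  
  ┃The pipeline analyzes ┃░┃]┃                  
  ┗━━━━━━━━━━━━━━━━━━━━━━┛░┃]┃                  
 = 1024                   ░┃]┃                  
06                        ▼┃ ┃                  
━━━━━━━━━━━━━━━━━━━━━━━━━━━┛ ┃                  
━━━━━━━━━━━━━━━━━━━━━━━━━━━━━┛                  
                                                


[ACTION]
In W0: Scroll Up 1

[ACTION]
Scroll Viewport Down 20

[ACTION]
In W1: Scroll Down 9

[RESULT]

r ┃ DialogModal          ┃ ┃                    
──┠──────────────────────┨─┨                    
  ┃Each component coordin┃▲┃                    
 =┃The algorithm handles ┃░┃                    
06┃Th┌────────────────┐ d┃░┃                    
= ┃Th│  Delete File?  │ d┃░┃━┓                  
60┃Ea│Save before clos│ai┃░┃ ┃                  
 6┃Th│ [OK]  Cancel   │s ┃░┃─┨                  
  ┃Ea└────────────────┘or┃░┃(┃                  
  ┃Data processing coordi┃░┃a┃                  
t ┃The pipeline analyzes ┃█┃]┃                  
  ┗━━━━━━━━━━━━━━━━━━━━━━┛░┃]┃                  
s = 3306                  ░┃]┃                  
e = "production"          ▼┃ ┃                  
━━━━━━━━━━━━━━━━━━━━━━━━━━━┛ ┃                  
━━━━━━━━━━━━━━━━━━━━━━━━━━━━━┛                  
                                                


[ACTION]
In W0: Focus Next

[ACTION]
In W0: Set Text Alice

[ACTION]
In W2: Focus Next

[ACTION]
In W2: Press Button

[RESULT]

r ┃ DialogModal          ┃ ┃                    
──┠──────────────────────┨─┨                    
  ┃Each component coordin┃▲┃                    
 =┃The algorithm handles ┃░┃                    
06┃The system optimizes d┃░┃                    
= ┃The system processes d┃░┃━┓                  
60┃Each component maintai┃░┃ ┃                  
 6┃The pipeline analyzes ┃░┃─┨                  
  ┃Each component monitor┃░┃(┃                  
  ┃Data processing coordi┃░┃a┃                  
t ┃The pipeline analyzes ┃█┃]┃                  
  ┗━━━━━━━━━━━━━━━━━━━━━━┛░┃]┃                  
s = 3306                  ░┃]┃                  
e = "production"          ▼┃ ┃                  
━━━━━━━━━━━━━━━━━━━━━━━━━━━┛ ┃                  
━━━━━━━━━━━━━━━━━━━━━━━━━━━━━┛                  
                                                


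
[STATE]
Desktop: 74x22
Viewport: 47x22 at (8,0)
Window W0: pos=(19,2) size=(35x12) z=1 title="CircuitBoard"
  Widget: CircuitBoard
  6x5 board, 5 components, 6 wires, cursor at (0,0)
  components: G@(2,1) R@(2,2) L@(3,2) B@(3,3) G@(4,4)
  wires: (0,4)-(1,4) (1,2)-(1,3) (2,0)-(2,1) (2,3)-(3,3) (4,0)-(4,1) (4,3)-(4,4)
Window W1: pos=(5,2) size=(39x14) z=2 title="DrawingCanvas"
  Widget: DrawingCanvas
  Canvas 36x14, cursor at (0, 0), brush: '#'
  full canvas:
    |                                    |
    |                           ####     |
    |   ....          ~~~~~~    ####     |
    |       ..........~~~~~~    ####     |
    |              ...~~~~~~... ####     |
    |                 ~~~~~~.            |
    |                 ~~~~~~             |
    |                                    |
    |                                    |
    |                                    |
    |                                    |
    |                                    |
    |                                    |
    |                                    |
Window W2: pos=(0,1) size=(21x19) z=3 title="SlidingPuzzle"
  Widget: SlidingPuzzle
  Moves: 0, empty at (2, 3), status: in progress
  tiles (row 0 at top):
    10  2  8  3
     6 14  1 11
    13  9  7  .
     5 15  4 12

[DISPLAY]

                                               
━━━━━━━━━━━━┓                                  
gPuzzle     ┃━━━━━━━━━━━━━━━━━━━━━━┓━━━━━━━━━┓ 
────────────┨                      ┃         ┃ 
───┬────┬───┃──────────────────────┨─────────┨ 
 2 │  8 │  3┃                      ┃         ┃ 
───┼────┼───┃            ####      ┃         ┃ 
14 │  1 │ 11┃  ~~~~~~    ####      ┃         ┃ 
───┼────┼───┃..~~~~~~    ####      ┃         ┃ 
 9 │  7 │   ┃..~~~~~~... ####      ┃         ┃ 
───┼────┼───┃  ~~~~~~.             ┃         ┃ 
15 │  4 │ 12┃  ~~~~~~              ┃         ┃ 
───┴────┴───┃                      ┃         ┃ 
0           ┃                      ┃━━━━━━━━━┛ 
            ┃                      ┃           
            ┃━━━━━━━━━━━━━━━━━━━━━━┛           
            ┃                                  
            ┃                                  
            ┃                                  
━━━━━━━━━━━━┛                                  
                                               
                                               


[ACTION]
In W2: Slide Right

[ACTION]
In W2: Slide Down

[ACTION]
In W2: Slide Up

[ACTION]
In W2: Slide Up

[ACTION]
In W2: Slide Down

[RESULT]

                                               
━━━━━━━━━━━━┓                                  
gPuzzle     ┃━━━━━━━━━━━━━━━━━━━━━━┓━━━━━━━━━┓ 
────────────┨                      ┃         ┃ 
───┬────┬───┃──────────────────────┨─────────┨ 
 2 │  8 │  3┃                      ┃         ┃ 
───┼────┼───┃            ####      ┃         ┃ 
14 │  1 │ 11┃  ~~~~~~    ####      ┃         ┃ 
───┼────┼───┃..~~~~~~    ####      ┃         ┃ 
 9 │    │  7┃..~~~~~~... ####      ┃         ┃ 
───┼────┼───┃  ~~~~~~.             ┃         ┃ 
15 │  4 │ 12┃  ~~~~~~              ┃         ┃ 
───┴────┴───┃                      ┃         ┃ 
5           ┃                      ┃━━━━━━━━━┛ 
            ┃                      ┃           
            ┃━━━━━━━━━━━━━━━━━━━━━━┛           
            ┃                                  
            ┃                                  
            ┃                                  
━━━━━━━━━━━━┛                                  
                                               
                                               


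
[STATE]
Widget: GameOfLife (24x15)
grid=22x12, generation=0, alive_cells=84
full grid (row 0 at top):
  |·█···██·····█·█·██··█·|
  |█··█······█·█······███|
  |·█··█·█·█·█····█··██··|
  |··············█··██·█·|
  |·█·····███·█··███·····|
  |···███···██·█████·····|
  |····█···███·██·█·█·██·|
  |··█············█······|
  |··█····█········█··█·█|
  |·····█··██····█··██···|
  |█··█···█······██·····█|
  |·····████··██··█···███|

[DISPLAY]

Gen: 0                  
·█···██·····█·█·██··█·  
█··█······█·█······███  
·█··█·█·█·█····█··██··  
··············█··██·█·  
·█·····███·█··███·····  
···███···██·█████·····  
····█···███·██·█·█·██·  
··█············█······  
··█····█········█··█·█  
·····█··██····█··██···  
█··█···█······██·····█  
·····████··██··█···███  
                        
                        


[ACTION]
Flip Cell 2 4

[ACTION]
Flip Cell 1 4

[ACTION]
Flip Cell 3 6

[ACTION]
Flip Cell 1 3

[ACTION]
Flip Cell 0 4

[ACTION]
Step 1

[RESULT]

Gen: 1                  
····██·····█·█·····███  
██··█·██·█···█·███···█  
·····█·█·█·█·····█···█  
······█···█···█··██···  
····██████·██·········  
···███·█·········█····  
····██··█·█·█·········  
···█····██····██··██··  
········█······████···  
······███·····█·███·█·  
····██···█···████·██·█  
······███·····██····██  
                        
                        


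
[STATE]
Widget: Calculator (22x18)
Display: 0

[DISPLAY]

                     0
┌───┬───┬───┬───┐     
│ 7 │ 8 │ 9 │ ÷ │     
├───┼───┼───┼───┤     
│ 4 │ 5 │ 6 │ × │     
├───┼───┼───┼───┤     
│ 1 │ 2 │ 3 │ - │     
├───┼───┼───┼───┤     
│ 0 │ . │ = │ + │     
├───┼───┼───┼───┤     
│ C │ MC│ MR│ M+│     
└───┴───┴───┴───┘     
                      
                      
                      
                      
                      
                      


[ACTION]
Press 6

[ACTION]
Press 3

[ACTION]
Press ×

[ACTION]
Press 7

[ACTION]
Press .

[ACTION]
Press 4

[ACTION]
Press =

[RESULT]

                 466.2
┌───┬───┬───┬───┐     
│ 7 │ 8 │ 9 │ ÷ │     
├───┼───┼───┼───┤     
│ 4 │ 5 │ 6 │ × │     
├───┼───┼───┼───┤     
│ 1 │ 2 │ 3 │ - │     
├───┼───┼───┼───┤     
│ 0 │ . │ = │ + │     
├───┼───┼───┼───┤     
│ C │ MC│ MR│ M+│     
└───┴───┴───┴───┘     
                      
                      
                      
                      
                      
                      


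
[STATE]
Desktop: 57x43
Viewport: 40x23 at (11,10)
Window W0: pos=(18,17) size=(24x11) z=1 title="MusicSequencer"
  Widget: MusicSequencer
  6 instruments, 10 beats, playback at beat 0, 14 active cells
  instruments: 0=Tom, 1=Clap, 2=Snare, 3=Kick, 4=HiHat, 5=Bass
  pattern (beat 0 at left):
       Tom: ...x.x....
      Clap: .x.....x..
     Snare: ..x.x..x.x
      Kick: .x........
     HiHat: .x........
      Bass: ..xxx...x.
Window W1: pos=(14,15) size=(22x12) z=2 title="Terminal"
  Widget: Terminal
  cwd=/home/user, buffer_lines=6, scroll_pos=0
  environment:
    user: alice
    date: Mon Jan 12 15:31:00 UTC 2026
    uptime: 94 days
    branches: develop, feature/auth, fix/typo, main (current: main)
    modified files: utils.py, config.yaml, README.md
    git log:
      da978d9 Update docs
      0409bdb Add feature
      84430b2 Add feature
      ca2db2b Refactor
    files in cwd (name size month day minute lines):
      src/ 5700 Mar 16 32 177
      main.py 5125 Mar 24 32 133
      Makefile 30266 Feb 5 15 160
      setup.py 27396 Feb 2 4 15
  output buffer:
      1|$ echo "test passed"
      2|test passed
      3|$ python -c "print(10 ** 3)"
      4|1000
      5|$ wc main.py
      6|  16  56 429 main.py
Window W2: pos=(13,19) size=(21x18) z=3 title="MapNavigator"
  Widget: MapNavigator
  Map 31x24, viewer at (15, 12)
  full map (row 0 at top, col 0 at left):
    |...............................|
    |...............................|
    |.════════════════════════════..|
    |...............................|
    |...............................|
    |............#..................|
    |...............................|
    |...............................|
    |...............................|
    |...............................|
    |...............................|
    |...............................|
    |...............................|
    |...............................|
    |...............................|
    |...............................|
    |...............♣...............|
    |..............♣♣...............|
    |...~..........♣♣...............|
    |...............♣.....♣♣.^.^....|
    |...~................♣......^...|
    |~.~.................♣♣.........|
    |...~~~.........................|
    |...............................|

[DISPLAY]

                                        
                                        
                                        
                                        
                                        
   ┏━━━━━━━━━━━━━━━━━━━━┓               
   ┃ Terminal           ┃               
   ┠────────────────────┨━━━━━┓         
   ┃$ echo "test passed"┃     ┃         
  ┏━━━━━━━━━━━━━━━━━━━┓ ┃─────┨         
  ┃ MapNavigator      ┃1┃     ┃         
  ┠───────────────────┨ ┃     ┃         
  ┃......#............┃ ┃     ┃         
  ┃...................┃y┃     ┃         
  ┃...................┃ ┃     ┃         
  ┃...................┃ ┃     ┃         
  ┃...................┃━┛     ┃         
  ┃...................┃━━━━━━━┛         
  ┃...................┃                 
  ┃.........@.........┃                 
  ┃...................┃                 
  ┃...................┃                 
  ┃...................┃                 


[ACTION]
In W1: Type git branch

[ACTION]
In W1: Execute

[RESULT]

                                        
                                        
                                        
                                        
                                        
   ┏━━━━━━━━━━━━━━━━━━━━┓               
   ┃ Terminal           ┃               
   ┠────────────────────┨━━━━━┓         
   ┃$ wc main.py        ┃     ┃         
  ┏━━━━━━━━━━━━━━━━━━━┓y┃─────┨         
  ┃ MapNavigator      ┃ ┃     ┃         
  ┠───────────────────┨ ┃     ┃         
  ┃......#............┃ ┃     ┃         
  ┃...................┃ ┃     ┃         
  ┃...................┃ ┃     ┃         
  ┃...................┃ ┃     ┃         
  ┃...................┃━┛     ┃         
  ┃...................┃━━━━━━━┛         
  ┃...................┃                 
  ┃.........@.........┃                 
  ┃...................┃                 
  ┃...................┃                 
  ┃...................┃                 


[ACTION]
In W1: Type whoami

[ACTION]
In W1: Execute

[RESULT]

                                        
                                        
                                        
                                        
                                        
   ┏━━━━━━━━━━━━━━━━━━━━┓               
   ┃ Terminal           ┃               
   ┠────────────────────┨━━━━━┓         
   ┃$ git branch        ┃     ┃         
  ┏━━━━━━━━━━━━━━━━━━━┓ ┃─────┨         
  ┃ MapNavigator      ┃ ┃     ┃         
  ┠───────────────────┨ ┃     ┃         
  ┃......#............┃ ┃     ┃         
  ┃...................┃ ┃     ┃         
  ┃...................┃ ┃     ┃         
  ┃...................┃ ┃     ┃         
  ┃...................┃━┛     ┃         
  ┃...................┃━━━━━━━┛         
  ┃...................┃                 
  ┃.........@.........┃                 
  ┃...................┃                 
  ┃...................┃                 
  ┃...................┃                 


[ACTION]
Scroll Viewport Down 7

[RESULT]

   ┠────────────────────┨━━━━━┓         
   ┃$ git branch        ┃     ┃         
  ┏━━━━━━━━━━━━━━━━━━━┓ ┃─────┨         
  ┃ MapNavigator      ┃ ┃     ┃         
  ┠───────────────────┨ ┃     ┃         
  ┃......#............┃ ┃     ┃         
  ┃...................┃ ┃     ┃         
  ┃...................┃ ┃     ┃         
  ┃...................┃ ┃     ┃         
  ┃...................┃━┛     ┃         
  ┃...................┃━━━━━━━┛         
  ┃...................┃                 
  ┃.........@.........┃                 
  ┃...................┃                 
  ┃...................┃                 
  ┃...................┃                 
  ┃.........♣.........┃                 
  ┃........♣♣.........┃                 
  ┃........♣♣.........┃                 
  ┗━━━━━━━━━━━━━━━━━━━┛                 
                                        
                                        
                                        


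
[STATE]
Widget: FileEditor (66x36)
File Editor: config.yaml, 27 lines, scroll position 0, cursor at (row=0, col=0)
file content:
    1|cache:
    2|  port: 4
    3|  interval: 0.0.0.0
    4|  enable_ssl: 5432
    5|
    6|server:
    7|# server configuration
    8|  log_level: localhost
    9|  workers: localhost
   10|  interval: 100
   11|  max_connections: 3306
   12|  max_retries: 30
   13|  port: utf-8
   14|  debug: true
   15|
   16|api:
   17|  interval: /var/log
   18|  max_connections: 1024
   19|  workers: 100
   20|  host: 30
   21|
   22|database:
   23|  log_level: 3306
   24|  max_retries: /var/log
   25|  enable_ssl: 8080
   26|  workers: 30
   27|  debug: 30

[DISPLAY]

█ache:                                                           ▲
  port: 4                                                        █
  interval: 0.0.0.0                                              ░
  enable_ssl: 5432                                               ░
                                                                 ░
server:                                                          ░
# server configuration                                           ░
  log_level: localhost                                           ░
  workers: localhost                                             ░
  interval: 100                                                  ░
  max_connections: 3306                                          ░
  max_retries: 30                                                ░
  port: utf-8                                                    ░
  debug: true                                                    ░
                                                                 ░
api:                                                             ░
  interval: /var/log                                             ░
  max_connections: 1024                                          ░
  workers: 100                                                   ░
  host: 30                                                       ░
                                                                 ░
database:                                                        ░
  log_level: 3306                                                ░
  max_retries: /var/log                                          ░
  enable_ssl: 8080                                               ░
  workers: 30                                                    ░
  debug: 30                                                      ░
                                                                 ░
                                                                 ░
                                                                 ░
                                                                 ░
                                                                 ░
                                                                 ░
                                                                 ░
                                                                 ░
                                                                 ▼


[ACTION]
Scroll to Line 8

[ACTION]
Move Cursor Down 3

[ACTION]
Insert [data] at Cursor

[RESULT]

cache:                                                           ▲
  port: 4                                                        █
  interval: 0.0.0.0                                              ░
data█ enable_ssl: 5432                                           ░
                                                                 ░
server:                                                          ░
# server configuration                                           ░
  log_level: localhost                                           ░
  workers: localhost                                             ░
  interval: 100                                                  ░
  max_connections: 3306                                          ░
  max_retries: 30                                                ░
  port: utf-8                                                    ░
  debug: true                                                    ░
                                                                 ░
api:                                                             ░
  interval: /var/log                                             ░
  max_connections: 1024                                          ░
  workers: 100                                                   ░
  host: 30                                                       ░
                                                                 ░
database:                                                        ░
  log_level: 3306                                                ░
  max_retries: /var/log                                          ░
  enable_ssl: 8080                                               ░
  workers: 30                                                    ░
  debug: 30                                                      ░
                                                                 ░
                                                                 ░
                                                                 ░
                                                                 ░
                                                                 ░
                                                                 ░
                                                                 ░
                                                                 ░
                                                                 ▼


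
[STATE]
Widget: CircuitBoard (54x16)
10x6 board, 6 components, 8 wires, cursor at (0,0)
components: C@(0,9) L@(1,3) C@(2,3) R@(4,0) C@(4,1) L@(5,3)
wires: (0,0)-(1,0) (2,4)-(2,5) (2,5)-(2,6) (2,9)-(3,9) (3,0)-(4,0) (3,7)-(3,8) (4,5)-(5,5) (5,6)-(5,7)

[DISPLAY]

   0 1 2 3 4 5 6 7 8 9                                
0  [.]                                  C             
    │                                                 
1   ·           L                                     
                                                      
2               C   · ─ · ─ ·           ·             
                                        │             
3   ·                           · ─ ·   ·             
    │                                                 
4   R   C               ·                             
                        │                             
5               L       ·   · ─ ·                     
Cursor: (0,0)                                         
                                                      
                                                      
                                                      


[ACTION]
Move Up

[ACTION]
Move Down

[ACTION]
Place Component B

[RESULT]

   0 1 2 3 4 5 6 7 8 9                                
0   ·                                   C             
    │                                                 
1  [B]          L                                     
                                                      
2               C   · ─ · ─ ·           ·             
                                        │             
3   ·                           · ─ ·   ·             
    │                                                 
4   R   C               ·                             
                        │                             
5               L       ·   · ─ ·                     
Cursor: (1,0)                                         
                                                      
                                                      
                                                      


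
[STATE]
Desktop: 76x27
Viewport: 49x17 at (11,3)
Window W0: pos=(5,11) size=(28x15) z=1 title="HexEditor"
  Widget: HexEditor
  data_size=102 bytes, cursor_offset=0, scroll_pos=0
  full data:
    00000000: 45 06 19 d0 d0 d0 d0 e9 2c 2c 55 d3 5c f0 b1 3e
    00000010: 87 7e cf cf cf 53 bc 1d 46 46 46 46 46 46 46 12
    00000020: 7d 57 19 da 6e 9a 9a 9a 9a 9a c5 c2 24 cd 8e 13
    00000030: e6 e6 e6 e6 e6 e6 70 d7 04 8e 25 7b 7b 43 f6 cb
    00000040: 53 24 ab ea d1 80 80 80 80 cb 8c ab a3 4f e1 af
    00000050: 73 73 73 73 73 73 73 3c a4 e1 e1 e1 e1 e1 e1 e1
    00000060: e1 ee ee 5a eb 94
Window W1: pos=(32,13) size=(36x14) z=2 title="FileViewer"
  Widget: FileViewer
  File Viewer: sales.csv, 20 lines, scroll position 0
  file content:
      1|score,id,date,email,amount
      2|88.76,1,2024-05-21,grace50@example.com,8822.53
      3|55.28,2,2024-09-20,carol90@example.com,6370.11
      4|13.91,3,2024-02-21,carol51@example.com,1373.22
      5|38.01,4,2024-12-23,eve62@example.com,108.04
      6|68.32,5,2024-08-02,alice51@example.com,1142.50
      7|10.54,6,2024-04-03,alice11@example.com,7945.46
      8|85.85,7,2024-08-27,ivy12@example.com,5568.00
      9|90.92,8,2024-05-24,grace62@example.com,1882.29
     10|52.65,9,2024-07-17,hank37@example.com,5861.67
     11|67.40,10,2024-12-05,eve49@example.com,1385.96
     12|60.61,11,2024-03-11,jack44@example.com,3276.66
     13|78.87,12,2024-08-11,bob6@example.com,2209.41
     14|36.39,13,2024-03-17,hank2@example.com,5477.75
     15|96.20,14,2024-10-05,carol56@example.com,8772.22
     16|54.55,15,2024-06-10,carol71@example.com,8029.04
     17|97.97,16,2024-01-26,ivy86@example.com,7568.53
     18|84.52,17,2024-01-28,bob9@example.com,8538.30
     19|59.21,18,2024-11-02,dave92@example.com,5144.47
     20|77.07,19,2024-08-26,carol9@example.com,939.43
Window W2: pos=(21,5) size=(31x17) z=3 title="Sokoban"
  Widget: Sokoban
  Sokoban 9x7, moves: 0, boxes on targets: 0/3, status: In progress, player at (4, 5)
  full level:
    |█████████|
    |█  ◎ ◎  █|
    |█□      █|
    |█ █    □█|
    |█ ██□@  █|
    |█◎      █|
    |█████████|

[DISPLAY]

                                                 
                                                 
          ┏━━━━━━━━━━━━━━━━━━━━━━━━━━━━━┓        
          ┃ Sokoban                     ┃        
          ┠─────────────────────────────┨        
          ┃█████████                    ┃        
          ┃█  ◎ ◎  █                    ┃        
          ┃█□      █                    ┃        
━━━━━━━━━━┃█ █    □█                    ┃        
ditor     ┃█ ██□@  █                    ┃        
──────────┃█◎      █                    ┃━━━━━━━━
000  45 06┃█████████                    ┃        
010  87 7e┃Moves: 0  0/3                ┃────────
020  7d 57┃                             ┃,amount 
030  e6 e6┃                             ┃grace50@
040  53 24┃                             ┃carol90@
050  73 73┃                             ┃carol51@


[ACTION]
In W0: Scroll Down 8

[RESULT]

                                                 
                                                 
          ┏━━━━━━━━━━━━━━━━━━━━━━━━━━━━━┓        
          ┃ Sokoban                     ┃        
          ┠─────────────────────────────┨        
          ┃█████████                    ┃        
          ┃█  ◎ ◎  █                    ┃        
          ┃█□      █                    ┃        
━━━━━━━━━━┃█ █    □█                    ┃        
ditor     ┃█ ██□@  █                    ┃        
──────────┃█◎      █                    ┃━━━━━━━━
060  e1 ee┃█████████                    ┃        
          ┃Moves: 0  0/3                ┃────────
          ┃                             ┃,amount 
          ┃                             ┃grace50@
          ┃                             ┃carol90@
          ┃                             ┃carol51@


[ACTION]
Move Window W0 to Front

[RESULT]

                                                 
                                                 
          ┏━━━━━━━━━━━━━━━━━━━━━━━━━━━━━┓        
          ┃ Sokoban                     ┃        
          ┠─────────────────────────────┨        
          ┃█████████                    ┃        
          ┃█  ◎ ◎  █                    ┃        
          ┃█□      █                    ┃        
━━━━━━━━━━━━━━━━━━━━━┓                  ┃        
ditor                ┃                  ┃        
─────────────────────┨                  ┃━━━━━━━━
060  e1 ee ee 5a eb 9┃                  ┃        
                     ┃/3                ┃────────
                     ┃                  ┃,amount 
                     ┃                  ┃grace50@
                     ┃                  ┃carol90@
                     ┃                  ┃carol51@


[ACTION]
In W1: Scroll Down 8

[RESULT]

                                                 
                                                 
          ┏━━━━━━━━━━━━━━━━━━━━━━━━━━━━━┓        
          ┃ Sokoban                     ┃        
          ┠─────────────────────────────┨        
          ┃█████████                    ┃        
          ┃█  ◎ ◎  █                    ┃        
          ┃█□      █                    ┃        
━━━━━━━━━━━━━━━━━━━━━┓                  ┃        
ditor                ┃                  ┃        
─────────────────────┨                  ┃━━━━━━━━
060  e1 ee ee 5a eb 9┃                  ┃        
                     ┃/3                ┃────────
                     ┃                  ┃grace62@
                     ┃                  ┃hank37@e
                     ┃                  ┃,eve49@e
                     ┃                  ┃,jack44@


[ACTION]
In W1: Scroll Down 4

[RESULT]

                                                 
                                                 
          ┏━━━━━━━━━━━━━━━━━━━━━━━━━━━━━┓        
          ┃ Sokoban                     ┃        
          ┠─────────────────────────────┨        
          ┃█████████                    ┃        
          ┃█  ◎ ◎  █                    ┃        
          ┃█□      █                    ┃        
━━━━━━━━━━━━━━━━━━━━━┓                  ┃        
ditor                ┃                  ┃        
─────────────────────┨                  ┃━━━━━━━━
060  e1 ee ee 5a eb 9┃                  ┃        
                     ┃/3                ┃────────
                     ┃                  ┃,eve49@e
                     ┃                  ┃,jack44@
                     ┃                  ┃,bob6@ex
                     ┃                  ┃,hank2@e


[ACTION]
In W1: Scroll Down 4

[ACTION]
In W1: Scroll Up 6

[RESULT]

                                                 
                                                 
          ┏━━━━━━━━━━━━━━━━━━━━━━━━━━━━━┓        
          ┃ Sokoban                     ┃        
          ┠─────────────────────────────┨        
          ┃█████████                    ┃        
          ┃█  ◎ ◎  █                    ┃        
          ┃█□      █                    ┃        
━━━━━━━━━━━━━━━━━━━━━┓                  ┃        
ditor                ┃                  ┃        
─────────────────────┨                  ┃━━━━━━━━
060  e1 ee ee 5a eb 9┃                  ┃        
                     ┃/3                ┃────────
                     ┃                  ┃eve62@ex
                     ┃                  ┃alice51@
                     ┃                  ┃alice11@
                     ┃                  ┃ivy12@ex
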